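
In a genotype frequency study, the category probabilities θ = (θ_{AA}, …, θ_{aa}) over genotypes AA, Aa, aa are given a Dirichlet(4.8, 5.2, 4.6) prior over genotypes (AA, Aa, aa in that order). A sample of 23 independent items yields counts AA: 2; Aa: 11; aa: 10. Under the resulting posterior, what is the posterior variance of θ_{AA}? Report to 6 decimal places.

0.003838

The Dirichlet prior is conjugate to the Multinomial likelihood: each posterior αⱼ = prior αⱼ + observed count nⱼ.
Posterior concentration: (6.8, 16.2, 14.6), total = 37.6.
Var[θ_j] = α_j(Σα−α_j)/((Σα)²(Σα+1)) = 6.8·30.8/(37.6²·38.6) = 0.003838.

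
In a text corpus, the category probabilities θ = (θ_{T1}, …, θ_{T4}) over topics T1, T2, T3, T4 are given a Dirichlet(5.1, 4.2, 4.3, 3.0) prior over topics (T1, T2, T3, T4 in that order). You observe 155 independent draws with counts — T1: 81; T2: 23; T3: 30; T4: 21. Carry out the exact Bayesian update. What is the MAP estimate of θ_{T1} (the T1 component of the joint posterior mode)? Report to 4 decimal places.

The Dirichlet prior is conjugate to the Multinomial likelihood: each posterior αⱼ = prior αⱼ + observed count nⱼ.
Posterior concentration: (86.1, 27.2, 34.3, 24.0), total = 171.6.
Joint mode component: (α_{T1}−1)/(Σα−K) = 85.1/167.6 = 0.5078.

0.5078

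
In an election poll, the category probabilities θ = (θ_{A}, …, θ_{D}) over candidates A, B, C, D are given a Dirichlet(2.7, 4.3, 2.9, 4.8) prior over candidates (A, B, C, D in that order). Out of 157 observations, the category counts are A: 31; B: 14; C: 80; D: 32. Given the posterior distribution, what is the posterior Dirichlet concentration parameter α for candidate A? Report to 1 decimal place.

The Dirichlet prior is conjugate to the Multinomial likelihood: each posterior αⱼ = prior αⱼ + observed count nⱼ.
Posterior concentration: (33.7, 18.3, 82.9, 36.8), total = 171.7.
α_{A} = 2.7 + 31 = 33.7.

33.7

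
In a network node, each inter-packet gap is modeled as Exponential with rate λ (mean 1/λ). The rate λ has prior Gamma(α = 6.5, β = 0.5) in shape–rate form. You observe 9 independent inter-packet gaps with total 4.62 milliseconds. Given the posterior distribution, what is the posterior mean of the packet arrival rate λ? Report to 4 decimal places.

3.0273

With a Gamma(shape α, rate β) prior on the exponential rate λ, the posterior after n observations with total T = Σxᵢ is Gamma(α+n, β+T).
Posterior: Gamma(6.5+9, 0.5+4.62) = Gamma(15.5, 5.12).
Posterior mean of λ = α/β = 15.5/5.12 = 3.0273.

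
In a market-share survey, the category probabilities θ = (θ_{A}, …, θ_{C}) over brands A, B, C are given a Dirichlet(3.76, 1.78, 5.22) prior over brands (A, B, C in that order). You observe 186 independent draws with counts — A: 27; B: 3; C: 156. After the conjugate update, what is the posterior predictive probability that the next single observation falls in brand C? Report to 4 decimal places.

0.8194

The Dirichlet prior is conjugate to the Multinomial likelihood: each posterior αⱼ = prior αⱼ + observed count nⱼ.
Posterior concentration: (30.76, 4.78, 161.22), total = 196.76.
P(next = C | data) = α_{C}/Σα = 0.8194.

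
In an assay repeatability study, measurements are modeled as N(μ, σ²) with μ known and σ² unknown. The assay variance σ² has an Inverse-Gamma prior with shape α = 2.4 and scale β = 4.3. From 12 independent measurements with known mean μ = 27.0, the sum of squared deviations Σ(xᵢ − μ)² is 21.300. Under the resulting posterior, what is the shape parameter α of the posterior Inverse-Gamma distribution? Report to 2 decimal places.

With known mean μ and an Inverse-Gamma(α, β) prior on σ², the Normal likelihood is conjugate: posterior is Inv-Gamma(α + n/2, β + Σ(xᵢ−μ)²/2).
Posterior: Inv-Gamma(2.4 + 12/2, 4.3 + 21.300/2) = Inv-Gamma(8.40, 14.9500).
Posterior α = 8.40.

8.40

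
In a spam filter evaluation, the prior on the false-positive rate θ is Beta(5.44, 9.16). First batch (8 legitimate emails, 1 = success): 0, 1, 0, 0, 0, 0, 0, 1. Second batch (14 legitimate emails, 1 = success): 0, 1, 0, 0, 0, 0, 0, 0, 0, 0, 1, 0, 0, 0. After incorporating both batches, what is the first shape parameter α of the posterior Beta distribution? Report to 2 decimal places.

9.44

The Beta prior is conjugate to a Binomial/Bernoulli likelihood; the update adds successes to α and failures to β.
After batch 1: Beta(5.44+2, 9.16+6) = Beta(7.44, 15.16).
After batch 2: Beta(7.44+2, 15.16+12) = Beta(9.44, 27.16).
Posterior α = 9.44.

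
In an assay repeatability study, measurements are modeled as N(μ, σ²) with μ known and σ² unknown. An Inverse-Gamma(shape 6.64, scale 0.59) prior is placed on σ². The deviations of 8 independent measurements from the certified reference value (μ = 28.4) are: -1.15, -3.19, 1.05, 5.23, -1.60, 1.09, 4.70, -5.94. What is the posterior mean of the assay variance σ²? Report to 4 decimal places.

5.3037

With known mean μ and an Inverse-Gamma(α, β) prior on σ², the Normal likelihood is conjugate: posterior is Inv-Gamma(α + n/2, β + Σ(xᵢ−μ)²/2).
Σ(xᵢ−μ)² = (-1.15)² + (-3.19)² + (1.05)² + (5.23)² + (-1.60)² + (1.09)² + (4.70)² + (-5.94)² = 101.0757.
Posterior: Inv-Gamma(6.64 + 8/2, 0.59 + 101.0757/2) = Inv-Gamma(10.64, 51.12785).
E[σ²|data] = β/(α−1) = 51.12785/9.64 = 5.3037.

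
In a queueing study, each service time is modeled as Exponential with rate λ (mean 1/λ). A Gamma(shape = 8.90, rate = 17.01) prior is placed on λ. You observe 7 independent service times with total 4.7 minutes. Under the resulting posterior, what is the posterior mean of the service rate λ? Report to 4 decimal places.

With a Gamma(shape α, rate β) prior on the exponential rate λ, the posterior after n observations with total T = Σxᵢ is Gamma(α+n, β+T).
Posterior: Gamma(8.90+7, 17.01+4.7) = Gamma(15.90, 21.71).
Posterior mean of λ = α/β = 15.90/21.71 = 0.7324.

0.7324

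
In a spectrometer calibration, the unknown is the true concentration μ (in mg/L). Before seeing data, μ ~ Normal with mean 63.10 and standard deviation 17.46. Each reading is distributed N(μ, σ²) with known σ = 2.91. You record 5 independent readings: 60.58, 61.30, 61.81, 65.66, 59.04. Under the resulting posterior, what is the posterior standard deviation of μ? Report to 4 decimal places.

For Normal data with known variance σ², a Normal(μ₀, σ₀²) prior on μ is conjugate. Posterior precision = 1/σ₀² + n/σ²; posterior mean is the precision-weighted average of μ₀ and x̄.
σ₀² = 17.46² = 304.8516, σ² = 2.91² = 8.4681; σ² + n·σ₀² = 8.4681 + 5·304.8516 = 1532.7261.
Posterior precision = 1/σ₀² + n/σ² = 1/304.8516 + 5/8.4681 = (σ² + n·σ₀²)/(σ₀²σ²) = 1532.7261/(304.8516·8.4681); posterior variance σₙ² = σ₀²σ²/(σ² + n·σ₀²) = 304.8516·8.4681/1532.7261 = 1.684263.
Posterior SD = √σₙ² = √(304.8516·8.4681/1532.7261) = 1.2978.

1.2978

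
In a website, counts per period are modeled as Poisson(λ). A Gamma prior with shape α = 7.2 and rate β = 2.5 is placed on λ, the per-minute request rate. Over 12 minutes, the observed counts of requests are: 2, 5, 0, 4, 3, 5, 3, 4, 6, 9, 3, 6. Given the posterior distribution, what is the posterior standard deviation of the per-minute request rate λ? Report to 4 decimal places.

With a Gamma(shape α, rate β) prior, the Poisson likelihood is conjugate: the posterior is Gamma(α + ΣXᵢ, β + n).
Sum of counts S = 50 over n = 12 minutes.
Posterior: Gamma(α+S, β+n) = Gamma(7.2+50, 2.5+12) = Gamma(57.2, 14.5).
SD = √α/β = √57.2/14.5 = 0.5216.

0.5216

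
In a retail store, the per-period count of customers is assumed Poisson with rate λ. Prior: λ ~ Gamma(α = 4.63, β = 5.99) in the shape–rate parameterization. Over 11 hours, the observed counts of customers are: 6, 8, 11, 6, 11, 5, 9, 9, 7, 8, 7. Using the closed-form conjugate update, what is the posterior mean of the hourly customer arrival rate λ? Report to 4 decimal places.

With a Gamma(shape α, rate β) prior, the Poisson likelihood is conjugate: the posterior is Gamma(α + ΣXᵢ, β + n).
Sum of counts S = 87 over n = 11 hours.
Posterior: Gamma(α+S, β+n) = Gamma(4.63+87, 5.99+11) = Gamma(91.63, 16.99).
Posterior mean = α/β = 91.63/16.99 = 5.3932.

5.3932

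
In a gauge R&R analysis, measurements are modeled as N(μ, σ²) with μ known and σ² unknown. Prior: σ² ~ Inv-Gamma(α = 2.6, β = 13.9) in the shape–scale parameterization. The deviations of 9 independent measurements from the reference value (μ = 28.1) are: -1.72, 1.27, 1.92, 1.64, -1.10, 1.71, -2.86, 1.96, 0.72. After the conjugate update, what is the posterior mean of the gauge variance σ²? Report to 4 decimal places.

With known mean μ and an Inverse-Gamma(α, β) prior on σ², the Normal likelihood is conjugate: posterior is Inv-Gamma(α + n/2, β + Σ(xᵢ−μ)²/2).
Σ(xᵢ−μ)² = (-1.72)² + (1.27)² + (1.92)² + (1.64)² + (-1.10)² + (1.71)² + (-2.86)² + (1.96)² + (0.72)² = 27.6210.
Posterior: Inv-Gamma(2.6 + 9/2, 13.9 + 27.6210/2) = Inv-Gamma(7.10, 27.71050).
E[σ²|data] = β/(α−1) = 27.71050/6.10 = 4.5427.

4.5427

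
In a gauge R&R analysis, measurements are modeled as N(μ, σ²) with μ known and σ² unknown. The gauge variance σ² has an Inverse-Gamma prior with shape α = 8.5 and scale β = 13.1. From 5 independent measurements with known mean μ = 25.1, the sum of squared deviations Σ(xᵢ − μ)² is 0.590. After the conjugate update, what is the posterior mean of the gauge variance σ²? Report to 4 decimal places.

1.3395

With known mean μ and an Inverse-Gamma(α, β) prior on σ², the Normal likelihood is conjugate: posterior is Inv-Gamma(α + n/2, β + Σ(xᵢ−μ)²/2).
Posterior: Inv-Gamma(8.5 + 5/2, 13.1 + 0.590/2) = Inv-Gamma(11.00, 13.3950).
E[σ²|data] = β/(α−1) = 13.3950/10.00 = 1.3395.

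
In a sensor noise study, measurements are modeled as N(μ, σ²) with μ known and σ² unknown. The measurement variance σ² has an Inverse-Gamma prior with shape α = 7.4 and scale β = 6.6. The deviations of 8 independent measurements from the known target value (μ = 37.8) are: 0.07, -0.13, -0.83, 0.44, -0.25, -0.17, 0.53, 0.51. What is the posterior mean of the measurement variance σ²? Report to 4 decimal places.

With known mean μ and an Inverse-Gamma(α, β) prior on σ², the Normal likelihood is conjugate: posterior is Inv-Gamma(α + n/2, β + Σ(xᵢ−μ)²/2).
Σ(xᵢ−μ)² = (0.07)² + (-0.13)² + (-0.83)² + (0.44)² + (-0.25)² + (-0.17)² + (0.53)² + (0.51)² = 1.5367.
Posterior: Inv-Gamma(7.4 + 8/2, 6.6 + 1.5367/2) = Inv-Gamma(11.40, 7.36835).
E[σ²|data] = β/(α−1) = 7.36835/10.40 = 0.7085.

0.7085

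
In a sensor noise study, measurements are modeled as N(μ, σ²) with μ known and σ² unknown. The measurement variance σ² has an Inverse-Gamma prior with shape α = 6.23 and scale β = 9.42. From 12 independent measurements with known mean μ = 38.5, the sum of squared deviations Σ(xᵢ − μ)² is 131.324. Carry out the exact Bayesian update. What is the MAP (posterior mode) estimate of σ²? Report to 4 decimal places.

5.6751

With known mean μ and an Inverse-Gamma(α, β) prior on σ², the Normal likelihood is conjugate: posterior is Inv-Gamma(α + n/2, β + Σ(xᵢ−μ)²/2).
Posterior: Inv-Gamma(6.23 + 12/2, 9.42 + 131.324/2) = Inv-Gamma(12.23, 75.0820).
Mode = β/(α+1) = 75.0820/13.23 = 5.6751.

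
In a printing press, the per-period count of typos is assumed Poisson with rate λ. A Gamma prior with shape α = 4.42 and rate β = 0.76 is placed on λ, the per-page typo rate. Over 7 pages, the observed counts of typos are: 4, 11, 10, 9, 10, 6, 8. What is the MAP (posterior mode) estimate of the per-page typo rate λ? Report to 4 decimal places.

With a Gamma(shape α, rate β) prior, the Poisson likelihood is conjugate: the posterior is Gamma(α + ΣXᵢ, β + n).
Sum of counts S = 58 over n = 7 pages.
Posterior: Gamma(α+S, β+n) = Gamma(4.42+58, 0.76+7) = Gamma(62.42, 7.76).
Mode of Gamma(α,β) for α≥1 is (α−1)/β = 61.42/7.76 = 7.9149.

7.9149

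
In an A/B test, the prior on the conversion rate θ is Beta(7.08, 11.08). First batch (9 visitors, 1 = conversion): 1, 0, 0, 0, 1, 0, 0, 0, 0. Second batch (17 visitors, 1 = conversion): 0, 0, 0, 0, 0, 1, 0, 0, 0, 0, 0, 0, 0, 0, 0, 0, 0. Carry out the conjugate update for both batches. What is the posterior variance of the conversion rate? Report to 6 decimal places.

The Beta prior is conjugate to a Binomial/Bernoulli likelihood; the update adds successes to α and failures to β.
After batch 1: Beta(7.08+2, 11.08+7) = Beta(9.08, 18.08).
After batch 2: Beta(9.08+1, 18.08+16) = Beta(10.08, 34.08).
Var = αβ/((α+β)²(α+β+1)) = 10.08·34.08/(44.16²·45.16) = 0.003901.

0.003901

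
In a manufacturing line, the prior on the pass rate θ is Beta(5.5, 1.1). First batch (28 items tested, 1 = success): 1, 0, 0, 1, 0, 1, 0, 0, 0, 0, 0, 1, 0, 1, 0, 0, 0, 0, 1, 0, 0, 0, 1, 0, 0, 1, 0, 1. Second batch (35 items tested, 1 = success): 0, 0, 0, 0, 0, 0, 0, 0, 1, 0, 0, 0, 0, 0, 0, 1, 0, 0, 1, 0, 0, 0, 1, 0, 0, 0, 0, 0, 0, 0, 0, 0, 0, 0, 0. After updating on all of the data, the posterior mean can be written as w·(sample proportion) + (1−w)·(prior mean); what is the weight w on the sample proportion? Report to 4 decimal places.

0.9052

The Beta prior is conjugate to a Binomial/Bernoulli likelihood; the update adds successes to α and failures to β.
Total number of items tested: n = 28 + 35 = 63.
Posterior mean = (α₀+k)/(α₀+β₀+n) = [n/(α₀+β₀+n)]·(k/n) + [(α₀+β₀)/(α₀+β₀+n)]·α₀/(α₀+β₀), so only n and the prior enter the weight.
The weight on the data is w = n/(α₀+β₀+n) = 63/(5.5+1.1+63) = 63/69.6 = 0.9052.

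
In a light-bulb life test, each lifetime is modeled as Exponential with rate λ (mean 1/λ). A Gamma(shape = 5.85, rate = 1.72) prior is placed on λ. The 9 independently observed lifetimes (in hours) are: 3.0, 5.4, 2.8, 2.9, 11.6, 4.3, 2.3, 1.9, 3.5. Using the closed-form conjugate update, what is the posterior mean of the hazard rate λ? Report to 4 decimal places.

0.3767

With a Gamma(shape α, rate β) prior on the exponential rate λ, the posterior after n observations with total T = Σxᵢ is Gamma(α+n, β+T).
Sum of observations T = 37.7 hours; n = 9.
Posterior: Gamma(5.85+9, 1.72+37.7) = Gamma(14.85, 39.42).
Posterior mean of λ = α/β = 14.85/39.42 = 0.3767.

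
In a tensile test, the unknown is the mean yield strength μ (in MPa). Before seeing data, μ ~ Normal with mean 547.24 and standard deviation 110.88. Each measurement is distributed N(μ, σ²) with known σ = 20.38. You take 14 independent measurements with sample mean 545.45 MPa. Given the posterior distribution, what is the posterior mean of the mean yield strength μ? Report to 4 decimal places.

For Normal data with known variance σ², a Normal(μ₀, σ₀²) prior on μ is conjugate. Posterior precision = 1/σ₀² + n/σ²; posterior mean is the precision-weighted average of μ₀ and x̄.
n·x̄ = 14·545.45 = 7636.3.
σ₀² = 110.88² = 12294.3744, σ² = 20.38² = 415.3444; σ² + n·σ₀² = 415.3444 + 14·12294.3744 = 172536.586.
Posterior mean = (μ₀/σ₀² + n·x̄/σ²)/(1/σ₀² + n/σ²) = (σ²·μ₀ + σ₀²·n·x̄)/(σ² + n·σ₀²) = (415.3444·547.24 + 12294.3744·7636.3)/172536.586 = 94110824.300176/172536.586 = 545.4543.

545.4543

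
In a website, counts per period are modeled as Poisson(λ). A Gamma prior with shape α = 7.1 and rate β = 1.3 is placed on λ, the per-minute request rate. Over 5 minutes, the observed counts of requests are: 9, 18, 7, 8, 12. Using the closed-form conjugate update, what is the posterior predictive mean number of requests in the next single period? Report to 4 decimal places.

With a Gamma(shape α, rate β) prior, the Poisson likelihood is conjugate: the posterior is Gamma(α + ΣXᵢ, β + n).
Sum of counts S = 54 over n = 5 minutes.
Posterior: Gamma(α+S, β+n) = Gamma(7.1+54, 1.3+5) = Gamma(61.1, 6.3).
The predictive distribution for one future period is NegBinom with mean α/β = 9.6984.

9.6984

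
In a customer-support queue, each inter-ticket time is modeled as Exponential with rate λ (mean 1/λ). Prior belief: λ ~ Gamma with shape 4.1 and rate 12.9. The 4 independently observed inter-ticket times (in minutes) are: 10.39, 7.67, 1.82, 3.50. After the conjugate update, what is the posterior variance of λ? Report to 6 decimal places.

0.006154

With a Gamma(shape α, rate β) prior on the exponential rate λ, the posterior after n observations with total T = Σxᵢ is Gamma(α+n, β+T).
Sum of observations T = 23.38 minutes; n = 4.
Posterior: Gamma(4.1+4, 12.9+23.38) = Gamma(8.1, 36.28).
Var = α/β² = 0.006154.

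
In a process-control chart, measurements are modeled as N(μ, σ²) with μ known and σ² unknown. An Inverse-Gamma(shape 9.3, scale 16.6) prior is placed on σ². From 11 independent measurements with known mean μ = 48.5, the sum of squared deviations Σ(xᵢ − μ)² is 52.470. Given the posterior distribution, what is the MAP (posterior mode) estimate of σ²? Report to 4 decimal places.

2.7111

With known mean μ and an Inverse-Gamma(α, β) prior on σ², the Normal likelihood is conjugate: posterior is Inv-Gamma(α + n/2, β + Σ(xᵢ−μ)²/2).
Posterior: Inv-Gamma(9.3 + 11/2, 16.6 + 52.470/2) = Inv-Gamma(14.80, 42.8350).
Mode = β/(α+1) = 42.8350/15.80 = 2.7111.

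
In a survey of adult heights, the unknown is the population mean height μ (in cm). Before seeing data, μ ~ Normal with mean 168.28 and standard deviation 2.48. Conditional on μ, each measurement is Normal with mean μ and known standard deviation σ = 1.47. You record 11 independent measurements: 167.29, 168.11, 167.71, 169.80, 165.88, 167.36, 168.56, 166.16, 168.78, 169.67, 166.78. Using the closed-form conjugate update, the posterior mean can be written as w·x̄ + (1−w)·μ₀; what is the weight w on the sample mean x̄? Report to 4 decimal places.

For Normal data with known variance σ², a Normal(μ₀, σ₀²) prior on μ is conjugate. Posterior precision = 1/σ₀² + n/σ²; posterior mean is the precision-weighted average of μ₀ and x̄.
σ₀² = 2.48² = 6.1504, σ² = 1.47² = 2.1609. Prior precision 1/σ₀² = 1/6.1504; data precision n/σ² = 11/2.1609.
w = (n/σ²)/(1/σ₀² + n/σ²) = n·σ₀²/(σ² + n·σ₀²) = 11·6.1504/(2.1609 + 11·6.1504) = 67.6544/69.8153 = 0.9690.

0.9690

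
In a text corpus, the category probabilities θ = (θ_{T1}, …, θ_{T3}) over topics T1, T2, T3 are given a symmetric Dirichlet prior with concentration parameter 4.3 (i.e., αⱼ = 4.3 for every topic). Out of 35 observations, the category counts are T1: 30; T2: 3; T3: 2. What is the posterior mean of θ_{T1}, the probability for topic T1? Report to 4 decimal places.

The Dirichlet prior is conjugate to the Multinomial likelihood: each posterior αⱼ = prior αⱼ + observed count nⱼ.
Posterior concentration: (34.3, 7.3, 6.3), total = 47.9.
E[θ_{T1}|data] = α_{T1}/Σα = 34.3/47.9 = 0.7161.

0.7161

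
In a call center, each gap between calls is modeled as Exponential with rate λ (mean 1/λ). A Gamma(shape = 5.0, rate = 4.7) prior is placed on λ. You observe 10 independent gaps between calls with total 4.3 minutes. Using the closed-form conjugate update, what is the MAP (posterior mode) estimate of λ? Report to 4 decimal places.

With a Gamma(shape α, rate β) prior on the exponential rate λ, the posterior after n observations with total T = Σxᵢ is Gamma(α+n, β+T).
Posterior: Gamma(5.0+10, 4.7+4.3) = Gamma(15.0, 9.0).
Mode = (α−1)/β = 1.5556.

1.5556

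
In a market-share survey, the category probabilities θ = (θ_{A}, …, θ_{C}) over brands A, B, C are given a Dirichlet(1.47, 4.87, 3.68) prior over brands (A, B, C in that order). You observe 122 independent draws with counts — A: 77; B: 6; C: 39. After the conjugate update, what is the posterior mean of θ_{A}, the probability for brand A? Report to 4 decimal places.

The Dirichlet prior is conjugate to the Multinomial likelihood: each posterior αⱼ = prior αⱼ + observed count nⱼ.
Posterior concentration: (78.47, 10.87, 42.68), total = 132.02.
E[θ_{A}|data] = α_{A}/Σα = 78.47/132.02 = 0.5944.

0.5944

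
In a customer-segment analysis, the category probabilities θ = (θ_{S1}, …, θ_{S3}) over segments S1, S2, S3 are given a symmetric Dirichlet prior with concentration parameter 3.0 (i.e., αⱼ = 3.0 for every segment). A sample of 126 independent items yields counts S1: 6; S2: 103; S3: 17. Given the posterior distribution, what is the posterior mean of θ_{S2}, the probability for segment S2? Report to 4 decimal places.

0.7852

The Dirichlet prior is conjugate to the Multinomial likelihood: each posterior αⱼ = prior αⱼ + observed count nⱼ.
Posterior concentration: (9.0, 106.0, 20.0), total = 135.0.
E[θ_{S2}|data] = α_{S2}/Σα = 106.0/135.0 = 0.7852.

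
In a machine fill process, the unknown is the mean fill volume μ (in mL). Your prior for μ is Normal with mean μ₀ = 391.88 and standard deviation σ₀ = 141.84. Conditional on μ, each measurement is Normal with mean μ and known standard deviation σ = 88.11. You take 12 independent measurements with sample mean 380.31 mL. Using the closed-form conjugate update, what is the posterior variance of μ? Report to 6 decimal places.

For Normal data with known variance σ², a Normal(μ₀, σ₀²) prior on μ is conjugate. Posterior precision = 1/σ₀² + n/σ²; posterior mean is the precision-weighted average of μ₀ and x̄.
σ₀² = 141.84² = 20118.5856, σ² = 88.11² = 7763.3721; σ² + n·σ₀² = 7763.3721 + 12·20118.5856 = 249186.3993.
Posterior precision = 1/σ₀² + n/σ² = 1/20118.5856 + 12/7763.3721 = (σ² + n·σ₀²)/(σ₀²σ²) = 249186.3993/(20118.5856·7763.3721); posterior variance σₙ² = σ₀²σ²/(σ² + n·σ₀²) = 20118.5856·7763.3721/249186.3993 = 626.792099.

626.792099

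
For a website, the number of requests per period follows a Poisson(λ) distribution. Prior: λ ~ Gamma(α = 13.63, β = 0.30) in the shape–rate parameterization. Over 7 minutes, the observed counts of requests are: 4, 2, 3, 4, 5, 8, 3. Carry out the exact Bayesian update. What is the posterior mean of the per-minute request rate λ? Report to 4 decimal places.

5.8397

With a Gamma(shape α, rate β) prior, the Poisson likelihood is conjugate: the posterior is Gamma(α + ΣXᵢ, β + n).
Sum of counts S = 29 over n = 7 minutes.
Posterior: Gamma(α+S, β+n) = Gamma(13.63+29, 0.30+7) = Gamma(42.63, 7.30).
Posterior mean = α/β = 42.63/7.30 = 5.8397.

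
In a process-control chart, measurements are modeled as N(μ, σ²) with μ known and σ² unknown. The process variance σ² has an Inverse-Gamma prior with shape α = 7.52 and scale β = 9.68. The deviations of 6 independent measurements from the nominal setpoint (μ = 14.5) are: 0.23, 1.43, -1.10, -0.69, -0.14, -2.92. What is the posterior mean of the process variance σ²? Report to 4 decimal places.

With known mean μ and an Inverse-Gamma(α, β) prior on σ², the Normal likelihood is conjugate: posterior is Inv-Gamma(α + n/2, β + Σ(xᵢ−μ)²/2).
Σ(xᵢ−μ)² = (0.23)² + (1.43)² + (-1.10)² + (-0.69)² + (-0.14)² + (-2.92)² = 12.3299.
Posterior: Inv-Gamma(7.52 + 6/2, 9.68 + 12.3299/2) = Inv-Gamma(10.52, 15.84495).
E[σ²|data] = β/(α−1) = 15.84495/9.52 = 1.6644.

1.6644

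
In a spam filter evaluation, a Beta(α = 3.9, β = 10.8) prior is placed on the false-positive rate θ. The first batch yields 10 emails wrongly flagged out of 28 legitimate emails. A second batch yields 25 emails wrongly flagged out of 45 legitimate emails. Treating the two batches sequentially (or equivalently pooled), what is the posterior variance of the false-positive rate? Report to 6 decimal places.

The Beta prior is conjugate to a Binomial/Bernoulli likelihood; the update adds successes to α and failures to β.
After batch 1: Beta(3.9+10, 10.8+18) = Beta(13.9, 28.8).
After batch 2: Beta(13.9+25, 28.8+20) = Beta(38.9, 48.8).
Var = αβ/((α+β)²(α+β+1)) = 38.9·48.8/(87.7²·88.7) = 0.002783.

0.002783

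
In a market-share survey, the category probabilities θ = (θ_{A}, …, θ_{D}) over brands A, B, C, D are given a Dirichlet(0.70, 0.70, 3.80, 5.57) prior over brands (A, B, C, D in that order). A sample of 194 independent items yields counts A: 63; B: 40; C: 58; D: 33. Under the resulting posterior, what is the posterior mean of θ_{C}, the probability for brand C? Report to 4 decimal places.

0.3018

The Dirichlet prior is conjugate to the Multinomial likelihood: each posterior αⱼ = prior αⱼ + observed count nⱼ.
Posterior concentration: (63.70, 40.70, 61.80, 38.57), total = 204.77.
E[θ_{C}|data] = α_{C}/Σα = 61.80/204.77 = 0.3018.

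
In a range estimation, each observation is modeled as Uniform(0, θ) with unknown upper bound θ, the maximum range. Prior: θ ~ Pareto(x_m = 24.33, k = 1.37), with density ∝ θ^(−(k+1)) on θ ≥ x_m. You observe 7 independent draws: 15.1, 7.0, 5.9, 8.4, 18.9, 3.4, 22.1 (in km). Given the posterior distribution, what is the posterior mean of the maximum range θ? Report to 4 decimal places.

A Pareto(scale x_m, shape k) prior on the upper bound θ of Uniform(0, θ) is conjugate: posterior is Pareto(max(x_m, max xᵢ), k + n).
Sample maximum = 22.1; prior scale x_m = 24.33 → posterior scale = max = 24.33.
Posterior shape = 1.37 + 7 = 8.37.
E[θ|data] = k·x_m/(k−1) = 8.37·24.33/7.37 = 27.6312.

27.6312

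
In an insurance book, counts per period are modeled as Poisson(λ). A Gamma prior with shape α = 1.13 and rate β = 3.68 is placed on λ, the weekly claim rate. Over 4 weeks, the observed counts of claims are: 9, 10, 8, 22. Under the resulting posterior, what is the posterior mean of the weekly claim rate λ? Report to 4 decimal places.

With a Gamma(shape α, rate β) prior, the Poisson likelihood is conjugate: the posterior is Gamma(α + ΣXᵢ, β + n).
Sum of counts S = 49 over n = 4 weeks.
Posterior: Gamma(α+S, β+n) = Gamma(1.13+49, 3.68+4) = Gamma(50.13, 7.68).
Posterior mean = α/β = 50.13/7.68 = 6.5273.

6.5273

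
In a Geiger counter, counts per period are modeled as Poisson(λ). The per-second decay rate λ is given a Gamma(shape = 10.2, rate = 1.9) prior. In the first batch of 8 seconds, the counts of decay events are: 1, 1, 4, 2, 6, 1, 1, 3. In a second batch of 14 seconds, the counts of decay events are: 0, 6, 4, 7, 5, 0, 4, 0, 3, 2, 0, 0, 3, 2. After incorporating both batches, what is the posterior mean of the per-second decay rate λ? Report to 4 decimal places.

2.7280

With a Gamma(shape α, rate β) prior, the Poisson likelihood is conjugate: the posterior is Gamma(α + ΣXᵢ, β + n).
Batch 1: sum of counts S = 19 over n = 8 seconds.
After batch 1: Gamma(α+S, β+n) = Gamma(10.2+19, 1.9+8) = Gamma(29.2, 9.9).
Batch 2: sum of counts S = 36 over n = 14 seconds.
After batch 2: Gamma(α+S, β+n) = Gamma(29.2+36, 9.9+14) = Gamma(65.2, 23.9).
Posterior mean = α/β = 65.2/23.9 = 2.7280.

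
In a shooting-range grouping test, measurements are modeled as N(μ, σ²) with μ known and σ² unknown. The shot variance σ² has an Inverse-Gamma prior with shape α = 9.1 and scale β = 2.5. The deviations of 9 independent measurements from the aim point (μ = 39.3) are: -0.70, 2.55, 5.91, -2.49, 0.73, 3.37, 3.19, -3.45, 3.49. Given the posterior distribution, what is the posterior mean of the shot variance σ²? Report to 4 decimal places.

3.9393

With known mean μ and an Inverse-Gamma(α, β) prior on σ², the Normal likelihood is conjugate: posterior is Inv-Gamma(α + n/2, β + Σ(xᵢ−μ)²/2).
Σ(xᵢ−μ)² = (-0.70)² + (2.55)² + (5.91)² + (-2.49)² + (0.73)² + (3.37)² + (3.19)² + (-3.45)² + (3.49)² = 94.2692.
Posterior: Inv-Gamma(9.1 + 9/2, 2.5 + 94.2692/2) = Inv-Gamma(13.60, 49.63460).
E[σ²|data] = β/(α−1) = 49.63460/12.60 = 3.9393.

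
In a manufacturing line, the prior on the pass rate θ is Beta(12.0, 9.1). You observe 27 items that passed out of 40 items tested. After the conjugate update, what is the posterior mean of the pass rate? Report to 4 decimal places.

The Beta prior is conjugate to a Binomial/Bernoulli likelihood; the update adds successes to α and failures to β.
Posterior: Beta(α+k, β+n−k) = Beta(12.0+27, 9.1+13) = Beta(39.0, 22.1).
Posterior mean = α/(α+β) = 39.0/61.1 = 0.6383.

0.6383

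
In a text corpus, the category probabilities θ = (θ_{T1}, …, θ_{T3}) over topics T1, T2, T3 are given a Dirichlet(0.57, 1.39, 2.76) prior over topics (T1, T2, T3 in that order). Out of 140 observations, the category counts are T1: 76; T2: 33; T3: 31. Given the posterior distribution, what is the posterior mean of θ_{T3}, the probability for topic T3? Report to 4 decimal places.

0.2333

The Dirichlet prior is conjugate to the Multinomial likelihood: each posterior αⱼ = prior αⱼ + observed count nⱼ.
Posterior concentration: (76.57, 34.39, 33.76), total = 144.72.
E[θ_{T3}|data] = α_{T3}/Σα = 33.76/144.72 = 0.2333.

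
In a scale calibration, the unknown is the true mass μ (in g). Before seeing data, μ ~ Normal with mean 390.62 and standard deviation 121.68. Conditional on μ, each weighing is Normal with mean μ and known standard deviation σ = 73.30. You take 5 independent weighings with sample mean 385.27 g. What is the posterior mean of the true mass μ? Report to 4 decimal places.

For Normal data with known variance σ², a Normal(μ₀, σ₀²) prior on μ is conjugate. Posterior precision = 1/σ₀² + n/σ²; posterior mean is the precision-weighted average of μ₀ and x̄.
n·x̄ = 5·385.27 = 1926.35.
σ₀² = 121.68² = 14806.0224, σ² = 73.30² = 5372.89; σ² + n·σ₀² = 5372.89 + 5·14806.0224 = 79403.002.
Posterior mean = (μ₀/σ₀² + n·x̄/σ²)/(1/σ₀² + n/σ²) = (σ²·μ₀ + σ₀²·n·x̄)/(σ² + n·σ₀²) = (5372.89·390.62 + 14806.0224·1926.35)/79403.002 = 30620339.54204/79403.002 = 385.6320.

385.6320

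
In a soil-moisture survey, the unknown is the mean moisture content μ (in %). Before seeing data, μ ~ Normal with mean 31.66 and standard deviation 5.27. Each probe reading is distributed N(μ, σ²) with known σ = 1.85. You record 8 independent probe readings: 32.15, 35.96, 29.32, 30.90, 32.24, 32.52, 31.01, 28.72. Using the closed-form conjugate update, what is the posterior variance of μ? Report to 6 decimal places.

For Normal data with known variance σ², a Normal(μ₀, σ₀²) prior on μ is conjugate. Posterior precision = 1/σ₀² + n/σ²; posterior mean is the precision-weighted average of μ₀ and x̄.
σ₀² = 5.27² = 27.7729, σ² = 1.85² = 3.4225; σ² + n·σ₀² = 3.4225 + 8·27.7729 = 225.6057.
Posterior precision = 1/σ₀² + n/σ² = 1/27.7729 + 8/3.4225 = (σ² + n·σ₀²)/(σ₀²σ²) = 225.6057/(27.7729·3.4225); posterior variance σₙ² = σ₀²σ²/(σ² + n·σ₀²) = 27.7729·3.4225/225.6057 = 0.421322.

0.421322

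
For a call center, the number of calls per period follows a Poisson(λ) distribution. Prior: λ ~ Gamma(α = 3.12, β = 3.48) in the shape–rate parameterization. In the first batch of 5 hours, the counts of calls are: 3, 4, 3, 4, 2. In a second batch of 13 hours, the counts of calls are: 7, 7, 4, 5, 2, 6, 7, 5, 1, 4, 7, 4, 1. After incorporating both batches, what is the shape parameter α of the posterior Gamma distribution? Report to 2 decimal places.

With a Gamma(shape α, rate β) prior, the Poisson likelihood is conjugate: the posterior is Gamma(α + ΣXᵢ, β + n).
Batch 1: sum of counts S = 16 over n = 5 hours.
After batch 1: Gamma(α+S, β+n) = Gamma(3.12+16, 3.48+5) = Gamma(19.12, 8.48).
Batch 2: sum of counts S = 60 over n = 13 hours.
After batch 2: Gamma(α+S, β+n) = Gamma(19.12+60, 8.48+13) = Gamma(79.12, 21.48).
Posterior α = 79.12.

79.12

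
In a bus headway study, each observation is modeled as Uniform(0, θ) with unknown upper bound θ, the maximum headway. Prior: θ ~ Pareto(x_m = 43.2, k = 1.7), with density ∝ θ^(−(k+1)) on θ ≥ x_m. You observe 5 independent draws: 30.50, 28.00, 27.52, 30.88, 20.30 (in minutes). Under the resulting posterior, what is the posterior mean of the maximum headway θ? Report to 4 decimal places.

50.7789

A Pareto(scale x_m, shape k) prior on the upper bound θ of Uniform(0, θ) is conjugate: posterior is Pareto(max(x_m, max xᵢ), k + n).
Sample maximum = 30.88; prior scale x_m = 43.2 → posterior scale = max = 43.20.
Posterior shape = 1.7 + 5 = 6.7.
E[θ|data] = k·x_m/(k−1) = 6.7·43.20/5.7 = 50.7789.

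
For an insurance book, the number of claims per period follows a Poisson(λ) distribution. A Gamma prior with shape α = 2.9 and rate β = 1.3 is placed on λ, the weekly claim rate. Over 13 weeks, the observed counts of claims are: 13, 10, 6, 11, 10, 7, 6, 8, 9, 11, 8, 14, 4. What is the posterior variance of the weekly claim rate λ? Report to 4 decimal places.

0.5863

With a Gamma(shape α, rate β) prior, the Poisson likelihood is conjugate: the posterior is Gamma(α + ΣXᵢ, β + n).
Sum of counts S = 117 over n = 13 weeks.
Posterior: Gamma(α+S, β+n) = Gamma(2.9+117, 1.3+13) = Gamma(119.9, 14.3).
Var = α/β² = 119.9/14.3² = 0.5863.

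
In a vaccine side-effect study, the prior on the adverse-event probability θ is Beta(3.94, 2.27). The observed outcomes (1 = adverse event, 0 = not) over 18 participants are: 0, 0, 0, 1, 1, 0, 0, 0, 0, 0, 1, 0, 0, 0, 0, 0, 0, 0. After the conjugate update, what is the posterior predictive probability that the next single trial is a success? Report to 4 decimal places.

0.2867

The Beta prior is conjugate to a Binomial/Bernoulli likelihood; the update adds successes to α and failures to β.
Posterior: Beta(α+k, β+n−k) = Beta(3.94+3, 2.27+15) = Beta(6.94, 17.27).
For a single future Bernoulli trial, P(success | data) = α/(α+β) = 0.2867.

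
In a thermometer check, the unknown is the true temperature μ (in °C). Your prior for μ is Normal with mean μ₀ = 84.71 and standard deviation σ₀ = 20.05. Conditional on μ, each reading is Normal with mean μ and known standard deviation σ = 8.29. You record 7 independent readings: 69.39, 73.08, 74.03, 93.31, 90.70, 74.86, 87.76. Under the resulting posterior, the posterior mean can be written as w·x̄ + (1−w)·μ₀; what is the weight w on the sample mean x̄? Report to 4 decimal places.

0.9762

For Normal data with known variance σ², a Normal(μ₀, σ₀²) prior on μ is conjugate. Posterior precision = 1/σ₀² + n/σ²; posterior mean is the precision-weighted average of μ₀ and x̄.
σ₀² = 20.05² = 402.0025, σ² = 8.29² = 68.7241. Prior precision 1/σ₀² = 1/402.0025; data precision n/σ² = 7/68.7241.
w = (n/σ²)/(1/σ₀² + n/σ²) = n·σ₀²/(σ² + n·σ₀²) = 7·402.0025/(68.7241 + 7·402.0025) = 2814.0175/2882.7416 = 0.9762.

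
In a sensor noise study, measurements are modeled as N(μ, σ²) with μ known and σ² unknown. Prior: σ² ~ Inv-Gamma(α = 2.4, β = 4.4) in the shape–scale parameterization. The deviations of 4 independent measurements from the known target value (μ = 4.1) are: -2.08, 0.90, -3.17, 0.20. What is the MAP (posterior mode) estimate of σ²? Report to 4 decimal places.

With known mean μ and an Inverse-Gamma(α, β) prior on σ², the Normal likelihood is conjugate: posterior is Inv-Gamma(α + n/2, β + Σ(xᵢ−μ)²/2).
Σ(xᵢ−μ)² = (-2.08)² + (0.90)² + (-3.17)² + (0.20)² = 15.2253.
Posterior: Inv-Gamma(2.4 + 4/2, 4.4 + 15.2253/2) = Inv-Gamma(4.40, 12.01265).
Mode = β/(α+1) = 12.01265/5.40 = 2.2246.

2.2246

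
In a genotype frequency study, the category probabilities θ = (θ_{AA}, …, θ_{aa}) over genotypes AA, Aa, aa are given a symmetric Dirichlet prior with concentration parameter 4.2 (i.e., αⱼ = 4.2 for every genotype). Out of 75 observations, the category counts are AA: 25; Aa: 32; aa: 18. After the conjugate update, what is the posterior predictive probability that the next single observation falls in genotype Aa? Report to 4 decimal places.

0.4132

The Dirichlet prior is conjugate to the Multinomial likelihood: each posterior αⱼ = prior αⱼ + observed count nⱼ.
Posterior concentration: (29.2, 36.2, 22.2), total = 87.6.
P(next = Aa | data) = α_{Aa}/Σα = 0.4132.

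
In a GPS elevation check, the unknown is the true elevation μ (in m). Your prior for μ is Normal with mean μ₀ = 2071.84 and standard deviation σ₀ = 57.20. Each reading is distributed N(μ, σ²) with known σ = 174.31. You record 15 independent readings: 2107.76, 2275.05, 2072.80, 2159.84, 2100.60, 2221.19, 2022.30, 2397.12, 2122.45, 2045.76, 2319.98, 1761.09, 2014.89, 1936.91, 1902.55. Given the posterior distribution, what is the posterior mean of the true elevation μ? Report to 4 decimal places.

For Normal data with known variance σ², a Normal(μ₀, σ₀²) prior on μ is conjugate. Posterior precision = 1/σ₀² + n/σ²; posterior mean is the precision-weighted average of μ₀ and x̄.
Σxᵢ = 2107.76 + 2275.05 + 2072.80 + 2159.84 + 2100.60 + 2221.19 + 2022.30 + 2397.12 + 2122.45 + 2045.76 + 2319.98 + 1761.09 + 2014.89 + 1936.91 + 1902.55 = 31460.29, so n·x̄ = 31460.29.
σ₀² = 57.20² = 3271.84, σ² = 174.31² = 30383.9761; σ² + n·σ₀² = 30383.9761 + 15·3271.84 = 79461.5761.
Posterior mean = (μ₀/σ₀² + n·x̄/σ²)/(1/σ₀² + n/σ²) = (σ²·μ₀ + σ₀²·n·x̄)/(σ² + n·σ₀²) = (30383.9761·2071.84 + 3271.84·31460.29)/79461.5761 = 165883772.276624/79461.5761 = 2087.5973.

2087.5973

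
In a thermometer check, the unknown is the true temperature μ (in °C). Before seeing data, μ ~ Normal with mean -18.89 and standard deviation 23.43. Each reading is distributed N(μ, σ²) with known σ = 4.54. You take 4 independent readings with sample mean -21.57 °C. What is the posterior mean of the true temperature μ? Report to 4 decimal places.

For Normal data with known variance σ², a Normal(μ₀, σ₀²) prior on μ is conjugate. Posterior precision = 1/σ₀² + n/σ²; posterior mean is the precision-weighted average of μ₀ and x̄.
n·x̄ = 4·(-21.57) = -86.28.
σ₀² = 23.43² = 548.9649, σ² = 4.54² = 20.6116; σ² + n·σ₀² = 20.6116 + 4·548.9649 = 2216.4712.
Posterior mean = (μ₀/σ₀² + n·x̄/σ²)/(1/σ₀² + n/σ²) = (σ²·μ₀ + σ₀²·n·x̄)/(σ² + n·σ₀²) = (20.6116·(-18.89) + 548.9649·(-86.28))/2216.4712 = -47754.044696/2216.4712 = -21.5451.

-21.5451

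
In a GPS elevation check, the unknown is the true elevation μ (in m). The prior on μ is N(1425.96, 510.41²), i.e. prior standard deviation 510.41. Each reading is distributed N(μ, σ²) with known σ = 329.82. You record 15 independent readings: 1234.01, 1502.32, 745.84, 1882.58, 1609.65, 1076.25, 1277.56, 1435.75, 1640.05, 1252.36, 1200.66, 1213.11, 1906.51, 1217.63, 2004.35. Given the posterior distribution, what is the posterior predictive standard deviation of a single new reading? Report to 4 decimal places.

For Normal data with known variance σ², a Normal(μ₀, σ₀²) prior on μ is conjugate. Posterior precision = 1/σ₀² + n/σ²; posterior mean is the precision-weighted average of μ₀ and x̄.
σ₀² = 510.41² = 260518.3681, σ² = 329.82² = 108781.2324; σ² + n·σ₀² = 108781.2324 + 15·260518.3681 = 4016556.7539.
Posterior precision = 1/σ₀² + n/σ² = 1/260518.3681 + 15/108781.2324 = (σ² + n·σ₀²)/(σ₀²σ²) = 4016556.7539/(260518.3681·108781.2324); posterior variance σₙ² = σ₀²σ²/(σ² + n·σ₀²) = 260518.3681·108781.2324/4016556.7539 = 7055.672528.
Predictive variance for one new observation = σₙ² + σ² = 260518.3681·108781.2324/4016556.7539 + 108781.2324 = σ²·(σ₀² + 4016556.7539)/4016556.7539 = 108781.2324·4277075.122/4016556.7539 = 115836.904928; SD = √(108781.2324·4277075.122/4016556.7539) = 340.3482.

340.3482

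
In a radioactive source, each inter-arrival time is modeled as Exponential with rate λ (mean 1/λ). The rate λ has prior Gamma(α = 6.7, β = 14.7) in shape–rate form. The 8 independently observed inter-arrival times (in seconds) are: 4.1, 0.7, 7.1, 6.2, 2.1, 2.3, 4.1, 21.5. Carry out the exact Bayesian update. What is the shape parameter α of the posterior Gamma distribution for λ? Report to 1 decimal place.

With a Gamma(shape α, rate β) prior on the exponential rate λ, the posterior after n observations with total T = Σxᵢ is Gamma(α+n, β+T).
Sum of observations T = 48.1 seconds; n = 8.
Posterior: Gamma(6.7+8, 14.7+48.1) = Gamma(14.7, 62.8).
Posterior α = 14.7.

14.7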